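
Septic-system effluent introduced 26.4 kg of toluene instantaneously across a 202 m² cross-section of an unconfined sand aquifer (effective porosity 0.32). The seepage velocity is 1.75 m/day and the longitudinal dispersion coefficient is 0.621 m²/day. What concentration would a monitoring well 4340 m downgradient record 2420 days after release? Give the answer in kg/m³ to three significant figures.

0.000475 kg/m³

For an instantaneous plane source, C(x,t) = M/(n_e·A·√(4πDt)) · exp(−(x−vt)²/(4Dt)), with n_e·A the pore (flow) area.
Plume center vt = 1.75 × 2420 = 4235 m, so the well at 4340 m is 105 m downgradient of the peak.
√(4πDt) = 137.4 m, giving peak height M/(n_e·A·√(4πDt)) = 26.4/(0.32 × 202 × 137.4) = 0.002972 kg/m³.
(x−vt)²/(4Dt) = (105)²/(4 × 0.621 × 2420) = 1.834; exp(−1.834) = 0.1598.
C = 0.002972 × 0.1598 = 0.000475 kg/m³.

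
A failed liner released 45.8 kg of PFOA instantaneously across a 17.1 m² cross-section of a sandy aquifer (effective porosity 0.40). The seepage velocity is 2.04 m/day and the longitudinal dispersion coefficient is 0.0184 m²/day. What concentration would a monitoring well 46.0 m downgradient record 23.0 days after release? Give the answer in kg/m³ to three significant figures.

1.76 kg/m³

For an instantaneous plane source, C(x,t) = M/(n_e·A·√(4πDt)) · exp(−(x−vt)²/(4Dt)), with n_e·A the pore (flow) area.
Plume center vt = 2.04 × 23.0 = 46.92 m, so the well at 46.0 m is 0.92 m upgradient of the peak.
√(4πDt) = 2.306 m, giving peak height M/(n_e·A·√(4πDt)) = 45.8/(0.40 × 17.1 × 2.306) = 2.904 kg/m³.
(x−vt)²/(4Dt) = (-0.92)²/(4 × 0.0184 × 23.0) = 0.5000; exp(−0.5000) = 0.6065.
C = 2.904 × 0.6065 = 1.76 kg/m³.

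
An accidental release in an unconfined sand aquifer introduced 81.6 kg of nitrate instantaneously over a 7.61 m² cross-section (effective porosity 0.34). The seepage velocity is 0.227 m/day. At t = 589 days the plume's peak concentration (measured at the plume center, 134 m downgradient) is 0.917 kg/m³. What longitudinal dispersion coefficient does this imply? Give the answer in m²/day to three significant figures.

0.160 m²/day

At the plume center C_max = M/(n_e·A·√(4πDt)), so D = M²/(4πt·(n_e·A·C_max)²).
n_e·A·C_max = 0.34 × 7.61 × 0.917 = 2.373 kg/m.
D = 81.6²/(4π × 589 × 2.373²) = 0.160 m²/day.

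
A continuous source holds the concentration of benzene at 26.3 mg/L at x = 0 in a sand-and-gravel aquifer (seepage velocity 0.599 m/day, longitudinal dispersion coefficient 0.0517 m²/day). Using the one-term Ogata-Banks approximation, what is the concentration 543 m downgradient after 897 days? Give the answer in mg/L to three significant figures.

For a continuous step input, C/C₀ ≈ ½·erfc((x−vt)/(2√(Dt))).
vt = 0.599 × 897 = 537.303 m and 2√(Dt) = 2√(0.0517 × 897) = 13.62 m.
Argument (x−vt)/(2√(Dt)) = (543 − 537.303)/13.62 = 0.4183; ½·erfc(0.4183) = 0.2771.
C = 26.3 × 0.2771 = 7.29 mg/L.

7.29 mg/L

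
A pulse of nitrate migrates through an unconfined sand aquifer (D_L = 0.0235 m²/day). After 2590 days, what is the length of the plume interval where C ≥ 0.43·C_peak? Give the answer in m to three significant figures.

28.7 m

The plume is Gaussian with σ = √(2Dt) = √(2 × 0.0235 × 2590) = 11.03 m.
C/C_peak = exp(−Δx²/(2σ²)) = 0.43 ⇒ Δx = σ·√(−2 ln 0.43) = 11.03 × 1.299 = 14.33 m.
Width = 2Δx = 28.7 m.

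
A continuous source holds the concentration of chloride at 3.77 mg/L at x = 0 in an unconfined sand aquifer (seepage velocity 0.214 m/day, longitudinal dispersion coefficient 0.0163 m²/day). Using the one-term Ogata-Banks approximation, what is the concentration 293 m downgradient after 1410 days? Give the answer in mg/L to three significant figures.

3.40 mg/L

For a continuous step input, C/C₀ ≈ ½·erfc((x−vt)/(2√(Dt))).
vt = 0.214 × 1410 = 301.74 m and 2√(Dt) = 2√(0.0163 × 1410) = 9.588 m.
Argument (x−vt)/(2√(Dt)) = (293 − 301.74)/9.588 = -0.9116; ½·erfc(-0.9116) = 0.9013.
C = 3.77 × 0.9013 = 3.40 mg/L.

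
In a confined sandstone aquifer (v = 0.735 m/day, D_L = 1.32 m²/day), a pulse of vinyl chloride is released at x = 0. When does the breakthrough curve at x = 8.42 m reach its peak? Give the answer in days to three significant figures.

For the 1D instantaneous-source solution, setting ∂C/∂t = 0 at fixed x gives v²t² + 2Dt − x² = 0, so t = (√(D² + v²x²) − D)/v².
√(D² + v²x²) = √(1.32² + 0.735² × 8.42²) = 6.328; v² = 0.540225.
t = (6.328 − 1.32)/0.540225 = 9.27 days (vs. the pure-advection estimate x/v = 11.5 d).

9.27 days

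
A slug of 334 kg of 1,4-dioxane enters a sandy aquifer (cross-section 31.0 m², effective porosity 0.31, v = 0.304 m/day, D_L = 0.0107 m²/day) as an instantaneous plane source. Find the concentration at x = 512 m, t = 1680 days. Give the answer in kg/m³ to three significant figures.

For an instantaneous plane source, C(x,t) = M/(n_e·A·√(4πDt)) · exp(−(x−vt)²/(4Dt)), with n_e·A the pore (flow) area.
Plume center vt = 0.304 × 1680 = 510.72 m, so the well at 512 m is 1.28 m downgradient of the peak.
√(4πDt) = 15.03 m, giving peak height M/(n_e·A·√(4πDt)) = 334/(0.31 × 31.0 × 15.03) = 2.312 kg/m³.
(x−vt)²/(4Dt) = (1.28)²/(4 × 0.0107 × 1680) = 0.02279; exp(−0.02279) = 0.9775.
C = 2.312 × 0.9775 = 2.26 kg/m³.

2.26 kg/m³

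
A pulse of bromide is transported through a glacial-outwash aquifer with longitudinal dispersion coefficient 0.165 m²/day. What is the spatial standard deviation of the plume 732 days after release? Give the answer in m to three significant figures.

Dispersive spreading gives a Gaussian with σ² = 2Dt; advection only shifts the center.
σ = √(2 × 0.165 × 732) = 15.5 m.

15.5 m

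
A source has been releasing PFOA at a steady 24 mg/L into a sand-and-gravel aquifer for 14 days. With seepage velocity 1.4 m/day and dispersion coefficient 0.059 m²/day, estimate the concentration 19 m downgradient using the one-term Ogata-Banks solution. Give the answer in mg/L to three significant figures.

For a continuous step input, C/C₀ ≈ ½·erfc((x−vt)/(2√(Dt))).
vt = 1.4 × 14 = 19.6 m and 2√(Dt) = 2√(0.059 × 14) = 1.818 m.
Argument (x−vt)/(2√(Dt)) = (19 − 19.6)/1.818 = -0.3300; ½·erfc(-0.3300) = 0.6796.
C = 24 × 0.6796 = 16.3 mg/L.

16.3 mg/L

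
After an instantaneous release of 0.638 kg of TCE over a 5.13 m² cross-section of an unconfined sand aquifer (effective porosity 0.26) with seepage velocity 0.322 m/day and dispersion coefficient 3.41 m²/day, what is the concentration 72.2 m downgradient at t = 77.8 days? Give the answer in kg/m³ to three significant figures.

For an instantaneous plane source, C(x,t) = M/(n_e·A·√(4πDt)) · exp(−(x−vt)²/(4Dt)), with n_e·A the pore (flow) area.
Plume center vt = 0.322 × 77.8 = 25.0516 m, so the well at 72.2 m is 47.1484 m downgradient of the peak.
√(4πDt) = 57.74 m, giving peak height M/(n_e·A·√(4πDt)) = 0.638/(0.26 × 5.13 × 57.74) = 0.008284 kg/m³.
(x−vt)²/(4Dt) = (47.1484)²/(4 × 3.41 × 77.8) = 2.095; exp(−2.095) = 0.1231.
C = 0.008284 × 0.1231 = 0.00102 kg/m³.

0.00102 kg/m³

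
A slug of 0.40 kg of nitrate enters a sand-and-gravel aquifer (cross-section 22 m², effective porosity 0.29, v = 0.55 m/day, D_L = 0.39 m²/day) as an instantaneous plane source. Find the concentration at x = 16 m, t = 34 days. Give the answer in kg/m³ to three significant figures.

0.00423 kg/m³

For an instantaneous plane source, C(x,t) = M/(n_e·A·√(4πDt)) · exp(−(x−vt)²/(4Dt)), with n_e·A the pore (flow) area.
Plume center vt = 0.55 × 34 = 18.7 m, so the well at 16 m is 2.7 m upgradient of the peak.
√(4πDt) = 12.91 m, giving peak height M/(n_e·A·√(4πDt)) = 0.40/(0.29 × 22 × 12.91) = 0.004856 kg/m³.
(x−vt)²/(4Dt) = (-2.7)²/(4 × 0.39 × 34) = 0.1374; exp(−0.1374) = 0.8716.
C = 0.004856 × 0.8716 = 0.00423 kg/m³.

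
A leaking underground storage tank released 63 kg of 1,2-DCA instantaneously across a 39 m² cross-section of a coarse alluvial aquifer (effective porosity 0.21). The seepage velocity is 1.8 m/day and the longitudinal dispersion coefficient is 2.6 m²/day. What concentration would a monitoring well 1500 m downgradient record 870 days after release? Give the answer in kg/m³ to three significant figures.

0.0282 kg/m³

For an instantaneous plane source, C(x,t) = M/(n_e·A·√(4πDt)) · exp(−(x−vt)²/(4Dt)), with n_e·A the pore (flow) area.
Plume center vt = 1.8 × 870 = 1566 m, so the well at 1500 m is 66 m upgradient of the peak.
√(4πDt) = 168.6 m, giving peak height M/(n_e·A·√(4πDt)) = 63/(0.21 × 39 × 168.6) = 0.04562 kg/m³.
(x−vt)²/(4Dt) = (-66)²/(4 × 2.6 × 870) = 0.4814; exp(−0.4814) = 0.6179.
C = 0.04562 × 0.6179 = 0.0282 kg/m³.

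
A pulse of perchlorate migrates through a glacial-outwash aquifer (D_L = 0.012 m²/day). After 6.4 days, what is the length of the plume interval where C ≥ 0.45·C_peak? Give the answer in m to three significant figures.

The plume is Gaussian with σ = √(2Dt) = √(2 × 0.012 × 6.4) = 0.3919 m.
C/C_peak = exp(−Δx²/(2σ²)) = 0.45 ⇒ Δx = σ·√(−2 ln 0.45) = 0.3919 × 1.264 = 0.4954 m.
Width = 2Δx = 0.991 m.

0.991 m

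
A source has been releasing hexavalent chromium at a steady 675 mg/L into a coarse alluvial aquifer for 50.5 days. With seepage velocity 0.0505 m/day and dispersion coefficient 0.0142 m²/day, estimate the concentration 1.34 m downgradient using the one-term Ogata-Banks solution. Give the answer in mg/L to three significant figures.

570 mg/L

For a continuous step input, C/C₀ ≈ ½·erfc((x−vt)/(2√(Dt))).
vt = 0.0505 × 50.5 = 2.55025 m and 2√(Dt) = 2√(0.0142 × 50.5) = 1.694 m.
Argument (x−vt)/(2√(Dt)) = (1.34 − 2.55025)/1.694 = -0.7144; ½·erfc(-0.7144) = 0.8438.
C = 675 × 0.8438 = 570 mg/L.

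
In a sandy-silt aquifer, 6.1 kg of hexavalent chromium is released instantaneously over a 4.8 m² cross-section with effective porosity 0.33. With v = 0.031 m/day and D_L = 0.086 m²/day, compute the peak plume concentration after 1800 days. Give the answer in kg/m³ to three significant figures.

0.0873 kg/m³

The peak of an instantaneous 1D plume sits at x = vt; there the Gaussian factor is 1 and C_max = M/(n_e·A·√(4πDt)), where n_e·A is the pore area the mass is dissolved in.
√(4πDt) = √(4π × 0.086 × 1800) = 44.11 m, so C_max = 6.1/(0.33 × 4.8 × 44.11) = 0.0873 kg/m³.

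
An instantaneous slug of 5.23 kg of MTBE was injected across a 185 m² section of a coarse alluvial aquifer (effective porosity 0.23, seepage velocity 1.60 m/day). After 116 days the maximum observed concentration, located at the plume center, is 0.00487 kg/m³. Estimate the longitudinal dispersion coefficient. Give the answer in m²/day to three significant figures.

0.437 m²/day

At the plume center C_max = M/(n_e·A·√(4πDt)), so D = M²/(4πt·(n_e·A·C_max)²).
n_e·A·C_max = 0.23 × 185 × 0.00487 = 0.2072 kg/m.
D = 5.23²/(4π × 116 × 0.2072²) = 0.437 m²/day.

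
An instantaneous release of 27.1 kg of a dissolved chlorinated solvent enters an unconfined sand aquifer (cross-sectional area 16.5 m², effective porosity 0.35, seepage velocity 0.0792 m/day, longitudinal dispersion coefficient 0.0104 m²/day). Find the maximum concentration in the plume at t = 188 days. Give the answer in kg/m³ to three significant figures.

0.947 kg/m³

The peak of an instantaneous 1D plume sits at x = vt; there the Gaussian factor is 1 and C_max = M/(n_e·A·√(4πDt)), where n_e·A is the pore area the mass is dissolved in.
√(4πDt) = √(4π × 0.0104 × 188) = 4.957 m, so C_max = 27.1/(0.35 × 16.5 × 4.957) = 0.947 kg/m³.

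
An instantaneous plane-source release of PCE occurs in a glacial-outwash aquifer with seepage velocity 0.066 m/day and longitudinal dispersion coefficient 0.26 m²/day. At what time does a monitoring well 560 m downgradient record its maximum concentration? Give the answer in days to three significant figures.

For the 1D instantaneous-source solution, setting ∂C/∂t = 0 at fixed x gives v²t² + 2Dt − x² = 0, so t = (√(D² + v²x²) − D)/v².
√(D² + v²x²) = √(0.26² + 0.066² × 560²) = 36.96; v² = 0.004356.
t = (36.96 − 0.26)/0.004356 = 8430 days (vs. the pure-advection estimate x/v = 8480 d).

8430 days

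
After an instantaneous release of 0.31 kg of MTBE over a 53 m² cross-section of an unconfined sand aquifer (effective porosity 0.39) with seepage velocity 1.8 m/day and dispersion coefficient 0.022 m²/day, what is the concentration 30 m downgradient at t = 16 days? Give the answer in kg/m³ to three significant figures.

0.00256 kg/m³

For an instantaneous plane source, C(x,t) = M/(n_e·A·√(4πDt)) · exp(−(x−vt)²/(4Dt)), with n_e·A the pore (flow) area.
Plume center vt = 1.8 × 16 = 28.8 m, so the well at 30 m is 1.2 m downgradient of the peak.
√(4πDt) = 2.103 m, giving peak height M/(n_e·A·√(4πDt)) = 0.31/(0.39 × 53 × 2.103) = 0.007132 kg/m³.
(x−vt)²/(4Dt) = (1.2)²/(4 × 0.022 × 16) = 1.023; exp(−1.023) = 0.3595.
C = 0.007132 × 0.3595 = 0.00256 kg/m³.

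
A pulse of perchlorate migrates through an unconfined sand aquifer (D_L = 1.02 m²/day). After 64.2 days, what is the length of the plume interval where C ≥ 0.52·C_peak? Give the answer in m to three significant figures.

The plume is Gaussian with σ = √(2Dt) = √(2 × 1.02 × 64.2) = 11.44 m.
C/C_peak = exp(−Δx²/(2σ²)) = 0.52 ⇒ Δx = σ·√(−2 ln 0.52) = 11.44 × 1.144 = 13.09 m.
Width = 2Δx = 26.2 m.

26.2 m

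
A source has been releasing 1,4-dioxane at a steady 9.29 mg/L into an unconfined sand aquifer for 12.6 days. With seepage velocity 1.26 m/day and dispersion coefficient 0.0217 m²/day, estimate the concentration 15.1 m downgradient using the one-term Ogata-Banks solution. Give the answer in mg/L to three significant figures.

7.92 mg/L

For a continuous step input, C/C₀ ≈ ½·erfc((x−vt)/(2√(Dt))).
vt = 1.26 × 12.6 = 15.876 m and 2√(Dt) = 2√(0.0217 × 12.6) = 1.046 m.
Argument (x−vt)/(2√(Dt)) = (15.1 − 15.876)/1.046 = -0.7419; ½·erfc(-0.7419) = 0.8530.
C = 9.29 × 0.8530 = 7.92 mg/L.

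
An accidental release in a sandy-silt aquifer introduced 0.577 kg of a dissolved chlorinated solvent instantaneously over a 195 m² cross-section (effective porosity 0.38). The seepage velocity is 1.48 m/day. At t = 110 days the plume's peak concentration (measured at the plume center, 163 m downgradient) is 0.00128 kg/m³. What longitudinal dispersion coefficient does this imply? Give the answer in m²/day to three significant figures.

At the plume center C_max = M/(n_e·A·√(4πDt)), so D = M²/(4πt·(n_e·A·C_max)²).
n_e·A·C_max = 0.38 × 195 × 0.00128 = 0.09485 kg/m.
D = 0.577²/(4π × 110 × 0.09485²) = 0.0268 m²/day.

0.0268 m²/day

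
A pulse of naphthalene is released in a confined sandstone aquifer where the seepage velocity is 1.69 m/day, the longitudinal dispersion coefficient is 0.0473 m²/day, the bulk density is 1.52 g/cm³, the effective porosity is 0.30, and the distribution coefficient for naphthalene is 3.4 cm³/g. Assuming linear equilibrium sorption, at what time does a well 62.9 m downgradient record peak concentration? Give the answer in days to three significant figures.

Retardation factor R = 1 + ρ_b·K_d/n = 1 + 1.52 × 3.4/0.30 = 18.23.
Sorption retards both mechanisms: v_R = v/R = 0.09270 m/day, D_R = D/R = 0.002595 m²/day.
Peak time from v_R²t² + 2D_R t − x² = 0: t = (√(D_R² + v_R²x²) − D_R)/v_R².
√(D_R² + v_R²x²) = √(0.002595² + 0.09270² × 62.9²) = 5.831; v_R² = 0.008593.
t = (5.831 − 0.002595)/0.008593 = 678 days.

678 days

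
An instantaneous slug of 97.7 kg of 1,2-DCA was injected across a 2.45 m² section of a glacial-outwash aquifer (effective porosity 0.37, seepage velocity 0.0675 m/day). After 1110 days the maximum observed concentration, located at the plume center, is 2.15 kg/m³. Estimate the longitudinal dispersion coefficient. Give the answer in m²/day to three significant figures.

0.180 m²/day

At the plume center C_max = M/(n_e·A·√(4πDt)), so D = M²/(4πt·(n_e·A·C_max)²).
n_e·A·C_max = 0.37 × 2.45 × 2.15 = 1.949 kg/m.
D = 97.7²/(4π × 1110 × 1.949²) = 0.180 m²/day.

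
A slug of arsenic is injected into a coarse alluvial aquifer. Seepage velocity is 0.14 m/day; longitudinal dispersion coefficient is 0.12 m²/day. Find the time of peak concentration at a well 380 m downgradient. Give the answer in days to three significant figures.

For the 1D instantaneous-source solution, setting ∂C/∂t = 0 at fixed x gives v²t² + 2Dt − x² = 0, so t = (√(D² + v²x²) − D)/v².
√(D² + v²x²) = √(0.12² + 0.14² × 380²) = 53.20; v² = 0.0196.
t = (53.20 − 0.12)/0.0196 = 2710 days (vs. the pure-advection estimate x/v = 2710 d).

2710 days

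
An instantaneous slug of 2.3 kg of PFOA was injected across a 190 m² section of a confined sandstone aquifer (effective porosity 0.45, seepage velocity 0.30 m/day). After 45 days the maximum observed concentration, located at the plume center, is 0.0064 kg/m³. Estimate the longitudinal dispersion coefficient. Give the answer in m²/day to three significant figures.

0.0312 m²/day

At the plume center C_max = M/(n_e·A·√(4πDt)), so D = M²/(4πt·(n_e·A·C_max)²).
n_e·A·C_max = 0.45 × 190 × 0.0064 = 0.5472 kg/m.
D = 2.3²/(4π × 45 × 0.5472²) = 0.0312 m²/day.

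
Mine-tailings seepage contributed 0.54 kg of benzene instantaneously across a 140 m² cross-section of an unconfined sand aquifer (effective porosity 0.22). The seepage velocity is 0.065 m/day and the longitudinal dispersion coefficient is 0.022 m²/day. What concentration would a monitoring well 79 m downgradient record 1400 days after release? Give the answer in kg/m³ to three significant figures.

0.000277 kg/m³

For an instantaneous plane source, C(x,t) = M/(n_e·A·√(4πDt)) · exp(−(x−vt)²/(4Dt)), with n_e·A the pore (flow) area.
Plume center vt = 0.065 × 1400 = 91 m, so the well at 79 m is 12 m upgradient of the peak.
√(4πDt) = 19.67 m, giving peak height M/(n_e·A·√(4πDt)) = 0.54/(0.22 × 140 × 19.67) = 0.0008913 kg/m³.
(x−vt)²/(4Dt) = (-12)²/(4 × 0.022 × 1400) = 1.169; exp(−1.169) = 0.3107.
C = 0.0008913 × 0.3107 = 0.000277 kg/m³.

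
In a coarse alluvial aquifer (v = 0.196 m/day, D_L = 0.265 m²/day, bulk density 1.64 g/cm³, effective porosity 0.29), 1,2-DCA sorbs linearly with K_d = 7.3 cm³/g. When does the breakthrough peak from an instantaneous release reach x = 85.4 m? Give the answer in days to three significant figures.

18100 days

Retardation factor R = 1 + ρ_b·K_d/n = 1 + 1.64 × 7.3/0.29 = 42.28.
Sorption retards both mechanisms: v_R = v/R = 0.004636 m/day, D_R = D/R = 0.006268 m²/day.
Peak time from v_R²t² + 2D_R t − x² = 0: t = (√(D_R² + v_R²x²) − D_R)/v_R².
√(D_R² + v_R²x²) = √(0.006268² + 0.004636² × 85.4²) = 0.3960; v_R² = 2.149e-05.
t = (0.3960 − 0.006268)/2.149e-05 = 18100 days.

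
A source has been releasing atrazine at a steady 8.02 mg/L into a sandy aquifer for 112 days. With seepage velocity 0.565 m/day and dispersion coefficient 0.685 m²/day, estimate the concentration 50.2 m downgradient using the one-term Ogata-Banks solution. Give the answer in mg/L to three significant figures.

6.85 mg/L

For a continuous step input, C/C₀ ≈ ½·erfc((x−vt)/(2√(Dt))).
vt = 0.565 × 112 = 63.28 m and 2√(Dt) = 2√(0.685 × 112) = 17.52 m.
Argument (x−vt)/(2√(Dt)) = (50.2 − 63.28)/17.52 = -0.7466; ½·erfc(-0.7466) = 0.8545.
C = 8.02 × 0.8545 = 6.85 mg/L.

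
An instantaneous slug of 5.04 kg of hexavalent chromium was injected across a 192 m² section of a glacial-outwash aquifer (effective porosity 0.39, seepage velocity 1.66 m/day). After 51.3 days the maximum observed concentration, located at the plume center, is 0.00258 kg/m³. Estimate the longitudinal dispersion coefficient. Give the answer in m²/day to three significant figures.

1.06 m²/day

At the plume center C_max = M/(n_e·A·√(4πDt)), so D = M²/(4πt·(n_e·A·C_max)²).
n_e·A·C_max = 0.39 × 192 × 0.00258 = 0.1932 kg/m.
D = 5.04²/(4π × 51.3 × 0.1932²) = 1.06 m²/day.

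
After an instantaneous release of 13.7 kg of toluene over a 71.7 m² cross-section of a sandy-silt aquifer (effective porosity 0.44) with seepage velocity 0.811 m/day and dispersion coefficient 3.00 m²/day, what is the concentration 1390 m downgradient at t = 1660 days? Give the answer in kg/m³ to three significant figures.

For an instantaneous plane source, C(x,t) = M/(n_e·A·√(4πDt)) · exp(−(x−vt)²/(4Dt)), with n_e·A the pore (flow) area.
Plume center vt = 0.811 × 1660 = 1346.26 m, so the well at 1390 m is 43.74 m downgradient of the peak.
√(4πDt) = 250.2 m, giving peak height M/(n_e·A·√(4πDt)) = 13.7/(0.44 × 71.7 × 250.2) = 0.001736 kg/m³.
(x−vt)²/(4Dt) = (43.74)²/(4 × 3.00 × 1660) = 0.09604; exp(−0.09604) = 0.9084.
C = 0.001736 × 0.9084 = 0.00158 kg/m³.

0.00158 kg/m³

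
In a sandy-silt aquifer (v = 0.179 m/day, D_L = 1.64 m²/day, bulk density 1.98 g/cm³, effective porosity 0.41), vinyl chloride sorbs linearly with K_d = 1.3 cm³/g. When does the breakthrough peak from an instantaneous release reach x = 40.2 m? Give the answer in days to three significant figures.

1300 days

Retardation factor R = 1 + ρ_b·K_d/n = 1 + 1.98 × 1.3/0.41 = 7.278.
Sorption retards both mechanisms: v_R = v/R = 0.02459 m/day, D_R = D/R = 0.2253 m²/day.
Peak time from v_R²t² + 2D_R t − x² = 0: t = (√(D_R² + v_R²x²) − D_R)/v_R².
√(D_R² + v_R²x²) = √(0.2253² + 0.02459² × 40.2²) = 1.014; v_R² = 0.0006047.
t = (1.014 − 0.2253)/0.0006047 = 1300 days.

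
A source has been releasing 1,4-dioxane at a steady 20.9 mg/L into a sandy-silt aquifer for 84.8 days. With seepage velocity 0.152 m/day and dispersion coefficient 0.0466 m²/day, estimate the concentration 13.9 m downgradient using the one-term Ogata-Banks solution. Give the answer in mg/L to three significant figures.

7.52 mg/L

For a continuous step input, C/C₀ ≈ ½·erfc((x−vt)/(2√(Dt))).
vt = 0.152 × 84.8 = 12.8896 m and 2√(Dt) = 2√(0.0466 × 84.8) = 3.976 m.
Argument (x−vt)/(2√(Dt)) = (13.9 − 12.8896)/3.976 = 0.2541; ½·erfc(0.2541) = 0.3597.
C = 20.9 × 0.3597 = 7.52 mg/L.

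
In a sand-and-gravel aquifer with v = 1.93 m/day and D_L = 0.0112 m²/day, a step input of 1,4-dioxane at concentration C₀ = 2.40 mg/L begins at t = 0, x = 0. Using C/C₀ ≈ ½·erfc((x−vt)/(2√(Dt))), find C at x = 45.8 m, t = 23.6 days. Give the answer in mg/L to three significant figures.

For a continuous step input, C/C₀ ≈ ½·erfc((x−vt)/(2√(Dt))).
vt = 1.93 × 23.6 = 45.548 m and 2√(Dt) = 2√(0.0112 × 23.6) = 1.028 m.
Argument (x−vt)/(2√(Dt)) = (45.8 − 45.548)/1.028 = 0.2451; ½·erfc(0.2451) = 0.3644.
C = 2.40 × 0.3644 = 0.875 mg/L.

0.875 mg/L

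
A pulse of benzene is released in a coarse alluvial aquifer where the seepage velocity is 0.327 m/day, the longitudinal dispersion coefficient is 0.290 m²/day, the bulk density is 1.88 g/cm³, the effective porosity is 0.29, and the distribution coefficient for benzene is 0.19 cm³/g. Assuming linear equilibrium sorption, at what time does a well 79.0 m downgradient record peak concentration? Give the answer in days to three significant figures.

533 days

Retardation factor R = 1 + ρ_b·K_d/n = 1 + 1.88 × 0.19/0.29 = 2.232.
Sorption retards both mechanisms: v_R = v/R = 0.1465 m/day, D_R = D/R = 0.1299 m²/day.
Peak time from v_R²t² + 2D_R t − x² = 0: t = (√(D_R² + v_R²x²) − D_R)/v_R².
√(D_R² + v_R²x²) = √(0.1299² + 0.1465² × 79.0²) = 11.57; v_R² = 0.02146.
t = (11.57 − 0.1299)/0.02146 = 533 days.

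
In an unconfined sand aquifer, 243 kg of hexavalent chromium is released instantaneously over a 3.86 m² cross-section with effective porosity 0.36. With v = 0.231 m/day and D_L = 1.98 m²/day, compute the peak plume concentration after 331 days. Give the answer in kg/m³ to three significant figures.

The peak of an instantaneous 1D plume sits at x = vt; there the Gaussian factor is 1 and C_max = M/(n_e·A·√(4πDt)), where n_e·A is the pore area the mass is dissolved in.
√(4πDt) = √(4π × 1.98 × 331) = 90.75 m, so C_max = 243/(0.36 × 3.86 × 90.75) = 1.93 kg/m³.

1.93 kg/m³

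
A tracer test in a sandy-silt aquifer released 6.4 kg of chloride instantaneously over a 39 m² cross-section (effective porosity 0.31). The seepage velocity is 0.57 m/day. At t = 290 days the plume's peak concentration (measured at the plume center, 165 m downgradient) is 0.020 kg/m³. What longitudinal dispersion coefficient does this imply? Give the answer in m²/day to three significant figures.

At the plume center C_max = M/(n_e·A·√(4πDt)), so D = M²/(4πt·(n_e·A·C_max)²).
n_e·A·C_max = 0.31 × 39 × 0.020 = 0.2418 kg/m.
D = 6.4²/(4π × 290 × 0.2418²) = 0.192 m²/day.

0.192 m²/day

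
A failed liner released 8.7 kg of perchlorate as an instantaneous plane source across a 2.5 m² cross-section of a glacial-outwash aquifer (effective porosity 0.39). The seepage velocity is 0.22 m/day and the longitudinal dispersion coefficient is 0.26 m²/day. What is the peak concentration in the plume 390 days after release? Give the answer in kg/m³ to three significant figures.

0.250 kg/m³

The peak of an instantaneous 1D plume sits at x = vt; there the Gaussian factor is 1 and C_max = M/(n_e·A·√(4πDt)), where n_e·A is the pore area the mass is dissolved in.
√(4πDt) = √(4π × 0.26 × 390) = 35.70 m, so C_max = 8.7/(0.39 × 2.5 × 35.70) = 0.250 kg/m³.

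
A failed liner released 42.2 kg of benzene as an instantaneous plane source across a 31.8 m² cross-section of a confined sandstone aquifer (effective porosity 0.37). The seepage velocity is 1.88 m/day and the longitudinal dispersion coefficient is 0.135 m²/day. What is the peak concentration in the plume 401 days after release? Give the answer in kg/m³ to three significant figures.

The peak of an instantaneous 1D plume sits at x = vt; there the Gaussian factor is 1 and C_max = M/(n_e·A·√(4πDt)), where n_e·A is the pore area the mass is dissolved in.
√(4πDt) = √(4π × 0.135 × 401) = 26.08 m, so C_max = 42.2/(0.37 × 31.8 × 26.08) = 0.138 kg/m³.

0.138 kg/m³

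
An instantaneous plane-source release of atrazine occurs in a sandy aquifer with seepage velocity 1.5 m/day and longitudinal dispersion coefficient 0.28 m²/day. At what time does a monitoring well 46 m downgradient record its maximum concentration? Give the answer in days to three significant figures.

30.5 days

For the 1D instantaneous-source solution, setting ∂C/∂t = 0 at fixed x gives v²t² + 2Dt − x² = 0, so t = (√(D² + v²x²) − D)/v².
√(D² + v²x²) = √(0.28² + 1.5² × 46²) = 69.00; v² = 2.25.
t = (69.00 − 0.28)/2.25 = 30.5 days (vs. the pure-advection estimate x/v = 30.7 d).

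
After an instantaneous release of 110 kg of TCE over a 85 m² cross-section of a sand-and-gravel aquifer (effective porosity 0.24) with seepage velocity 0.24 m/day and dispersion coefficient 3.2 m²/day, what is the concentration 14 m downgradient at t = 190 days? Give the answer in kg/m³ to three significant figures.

0.0409 kg/m³

For an instantaneous plane source, C(x,t) = M/(n_e·A·√(4πDt)) · exp(−(x−vt)²/(4Dt)), with n_e·A the pore (flow) area.
Plume center vt = 0.24 × 190 = 45.6 m, so the well at 14 m is 31.6 m upgradient of the peak.
√(4πDt) = 87.41 m, giving peak height M/(n_e·A·√(4πDt)) = 110/(0.24 × 85 × 87.41) = 0.06169 kg/m³.
(x−vt)²/(4Dt) = (-31.6)²/(4 × 3.2 × 190) = 0.4106; exp(−0.4106) = 0.6633.
C = 0.06169 × 0.6633 = 0.0409 kg/m³.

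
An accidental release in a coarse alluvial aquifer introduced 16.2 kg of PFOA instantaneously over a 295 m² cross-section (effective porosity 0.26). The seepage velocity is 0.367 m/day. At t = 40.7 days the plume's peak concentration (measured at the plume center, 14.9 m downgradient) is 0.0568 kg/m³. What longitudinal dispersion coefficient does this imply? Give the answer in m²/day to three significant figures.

0.0270 m²/day

At the plume center C_max = M/(n_e·A·√(4πDt)), so D = M²/(4πt·(n_e·A·C_max)²).
n_e·A·C_max = 0.26 × 295 × 0.0568 = 4.357 kg/m.
D = 16.2²/(4π × 40.7 × 4.357²) = 0.0270 m²/day.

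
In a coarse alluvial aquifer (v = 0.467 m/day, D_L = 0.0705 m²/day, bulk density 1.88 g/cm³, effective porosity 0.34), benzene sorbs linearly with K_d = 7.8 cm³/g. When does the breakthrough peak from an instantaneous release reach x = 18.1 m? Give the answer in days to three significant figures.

Retardation factor R = 1 + ρ_b·K_d/n = 1 + 1.88 × 7.8/0.34 = 44.13.
Sorption retards both mechanisms: v_R = v/R = 0.01058 m/day, D_R = D/R = 0.001598 m²/day.
Peak time from v_R²t² + 2D_R t − x² = 0: t = (√(D_R² + v_R²x²) − D_R)/v_R².
√(D_R² + v_R²x²) = √(0.001598² + 0.01058² × 18.1²) = 0.1915; v_R² = 0.0001119.
t = (0.1915 − 0.001598)/0.0001119 = 1700 days.

1700 days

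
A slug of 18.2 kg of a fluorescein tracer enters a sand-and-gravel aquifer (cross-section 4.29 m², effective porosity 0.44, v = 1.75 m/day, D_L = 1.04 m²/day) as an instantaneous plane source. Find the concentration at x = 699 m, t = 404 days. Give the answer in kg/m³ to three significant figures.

0.128 kg/m³

For an instantaneous plane source, C(x,t) = M/(n_e·A·√(4πDt)) · exp(−(x−vt)²/(4Dt)), with n_e·A the pore (flow) area.
Plume center vt = 1.75 × 404 = 707 m, so the well at 699 m is 8 m upgradient of the peak.
√(4πDt) = 72.66 m, giving peak height M/(n_e·A·√(4πDt)) = 18.2/(0.44 × 4.29 × 72.66) = 0.1327 kg/m³.
(x−vt)²/(4Dt) = (-8)²/(4 × 1.04 × 404) = 0.03808; exp(−0.03808) = 0.9626.
C = 0.1327 × 0.9626 = 0.128 kg/m³.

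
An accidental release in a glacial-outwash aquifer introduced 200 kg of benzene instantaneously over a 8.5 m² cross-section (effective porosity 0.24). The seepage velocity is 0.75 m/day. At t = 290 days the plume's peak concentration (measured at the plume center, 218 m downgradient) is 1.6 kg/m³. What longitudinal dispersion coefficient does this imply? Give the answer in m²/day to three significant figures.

1.03 m²/day

At the plume center C_max = M/(n_e·A·√(4πDt)), so D = M²/(4πt·(n_e·A·C_max)²).
n_e·A·C_max = 0.24 × 8.5 × 1.6 = 3.264 kg/m.
D = 200²/(4π × 290 × 3.264²) = 1.03 m²/day.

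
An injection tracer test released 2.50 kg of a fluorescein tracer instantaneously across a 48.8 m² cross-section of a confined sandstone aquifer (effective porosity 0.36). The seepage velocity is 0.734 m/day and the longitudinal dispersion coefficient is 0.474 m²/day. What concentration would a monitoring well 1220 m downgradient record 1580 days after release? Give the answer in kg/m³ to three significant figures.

0.000436 kg/m³

For an instantaneous plane source, C(x,t) = M/(n_e·A·√(4πDt)) · exp(−(x−vt)²/(4Dt)), with n_e·A the pore (flow) area.
Plume center vt = 0.734 × 1580 = 1159.72 m, so the well at 1220 m is 60.28 m downgradient of the peak.
√(4πDt) = 97.01 m, giving peak height M/(n_e·A·√(4πDt)) = 2.50/(0.36 × 48.8 × 97.01) = 0.001467 kg/m³.
(x−vt)²/(4Dt) = (60.28)²/(4 × 0.474 × 1580) = 1.213; exp(−1.213) = 0.2973.
C = 0.001467 × 0.2973 = 0.000436 kg/m³.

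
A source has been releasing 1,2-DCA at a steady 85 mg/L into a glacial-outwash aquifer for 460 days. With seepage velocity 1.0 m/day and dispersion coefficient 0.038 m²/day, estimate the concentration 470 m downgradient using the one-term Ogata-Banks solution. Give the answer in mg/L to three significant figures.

For a continuous step input, C/C₀ ≈ ½·erfc((x−vt)/(2√(Dt))).
vt = 1.0 × 460 = 460 m and 2√(Dt) = 2√(0.038 × 460) = 8.362 m.
Argument (x−vt)/(2√(Dt)) = (470 − 460)/8.362 = 1.196; ½·erfc(1.196) = 0.04538.
C = 85 × 0.04538 = 3.86 mg/L.

3.86 mg/L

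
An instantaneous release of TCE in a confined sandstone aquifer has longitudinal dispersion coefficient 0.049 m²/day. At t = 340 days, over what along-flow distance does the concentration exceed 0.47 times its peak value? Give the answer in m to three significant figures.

The plume is Gaussian with σ = √(2Dt) = √(2 × 0.049 × 340) = 5.772 m.
C/C_peak = exp(−Δx²/(2σ²)) = 0.47 ⇒ Δx = σ·√(−2 ln 0.47) = 5.772 × 1.229 = 7.094 m.
Width = 2Δx = 14.2 m.

14.2 m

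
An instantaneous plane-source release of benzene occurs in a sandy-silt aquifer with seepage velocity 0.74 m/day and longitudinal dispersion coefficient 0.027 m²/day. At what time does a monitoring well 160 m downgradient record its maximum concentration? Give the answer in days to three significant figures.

For the 1D instantaneous-source solution, setting ∂C/∂t = 0 at fixed x gives v²t² + 2Dt − x² = 0, so t = (√(D² + v²x²) − D)/v².
√(D² + v²x²) = √(0.027² + 0.74² × 160²) = 118.4; v² = 0.5476.
t = (118.4 − 0.027)/0.5476 = 216 days (vs. the pure-advection estimate x/v = 216 d).

216 days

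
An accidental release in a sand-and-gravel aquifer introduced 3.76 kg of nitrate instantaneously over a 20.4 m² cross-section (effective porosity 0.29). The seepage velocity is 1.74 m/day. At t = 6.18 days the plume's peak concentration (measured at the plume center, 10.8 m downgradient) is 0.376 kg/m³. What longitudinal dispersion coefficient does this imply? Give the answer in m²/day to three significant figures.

At the plume center C_max = M/(n_e·A·√(4πDt)), so D = M²/(4πt·(n_e·A·C_max)²).
n_e·A·C_max = 0.29 × 20.4 × 0.376 = 2.224 kg/m.
D = 3.76²/(4π × 6.18 × 2.224²) = 0.0368 m²/day.

0.0368 m²/day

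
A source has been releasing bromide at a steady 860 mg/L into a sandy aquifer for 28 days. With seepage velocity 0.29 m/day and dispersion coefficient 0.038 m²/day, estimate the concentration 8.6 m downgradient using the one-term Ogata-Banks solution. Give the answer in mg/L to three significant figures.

For a continuous step input, C/C₀ ≈ ½·erfc((x−vt)/(2√(Dt))).
vt = 0.29 × 28 = 8.12 m and 2√(Dt) = 2√(0.038 × 28) = 2.063 m.
Argument (x−vt)/(2√(Dt)) = (8.6 − 8.12)/2.063 = 0.2327; ½·erfc(0.2327) = 0.3710.
C = 860 × 0.3710 = 319 mg/L.

319 mg/L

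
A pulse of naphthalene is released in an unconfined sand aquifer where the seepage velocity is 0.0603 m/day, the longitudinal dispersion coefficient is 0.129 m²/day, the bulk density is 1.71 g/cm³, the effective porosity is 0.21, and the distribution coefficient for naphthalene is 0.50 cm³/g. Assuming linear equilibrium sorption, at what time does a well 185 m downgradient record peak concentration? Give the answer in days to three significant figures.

Retardation factor R = 1 + ρ_b·K_d/n = 1 + 1.71 × 0.50/0.21 = 5.071.
Sorption retards both mechanisms: v_R = v/R = 0.01189 m/day, D_R = D/R = 0.02544 m²/day.
Peak time from v_R²t² + 2D_R t − x² = 0: t = (√(D_R² + v_R²x²) − D_R)/v_R².
√(D_R² + v_R²x²) = √(0.02544² + 0.01189² × 185²) = 2.200; v_R² = 0.0001414.
t = (2.200 − 0.02544)/0.0001414 = 15400 days.

15400 days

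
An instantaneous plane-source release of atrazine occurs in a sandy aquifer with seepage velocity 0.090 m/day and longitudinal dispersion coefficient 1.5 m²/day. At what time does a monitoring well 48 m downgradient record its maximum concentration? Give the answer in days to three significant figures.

For the 1D instantaneous-source solution, setting ∂C/∂t = 0 at fixed x gives v²t² + 2Dt − x² = 0, so t = (√(D² + v²x²) − D)/v².
√(D² + v²x²) = √(1.5² + 0.090² × 48²) = 4.573; v² = 0.0081.
t = (4.573 − 1.5)/0.0081 = 379 days (vs. the pure-advection estimate x/v = 533 d).

379 days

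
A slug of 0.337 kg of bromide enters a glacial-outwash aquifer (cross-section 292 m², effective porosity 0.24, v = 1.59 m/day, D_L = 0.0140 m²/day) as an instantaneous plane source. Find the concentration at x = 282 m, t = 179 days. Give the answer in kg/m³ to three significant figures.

For an instantaneous plane source, C(x,t) = M/(n_e·A·√(4πDt)) · exp(−(x−vt)²/(4Dt)), with n_e·A the pore (flow) area.
Plume center vt = 1.59 × 179 = 284.61 m, so the well at 282 m is 2.61 m upgradient of the peak.
√(4πDt) = 5.612 m, giving peak height M/(n_e·A·√(4πDt)) = 0.337/(0.24 × 292 × 5.612) = 0.0008569 kg/m³.
(x−vt)²/(4Dt) = (-2.61)²/(4 × 0.0140 × 179) = 0.6796; exp(−0.6796) = 0.5068.
C = 0.0008569 × 0.5068 = 0.000434 kg/m³.

0.000434 kg/m³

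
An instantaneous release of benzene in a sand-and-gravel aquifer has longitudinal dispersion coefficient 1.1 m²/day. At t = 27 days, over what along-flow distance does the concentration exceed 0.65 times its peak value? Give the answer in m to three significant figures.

14.3 m

The plume is Gaussian with σ = √(2Dt) = √(2 × 1.1 × 27) = 7.707 m.
C/C_peak = exp(−Δx²/(2σ²)) = 0.65 ⇒ Δx = σ·√(−2 ln 0.65) = 7.707 × 0.9282 = 7.154 m.
Width = 2Δx = 14.3 m.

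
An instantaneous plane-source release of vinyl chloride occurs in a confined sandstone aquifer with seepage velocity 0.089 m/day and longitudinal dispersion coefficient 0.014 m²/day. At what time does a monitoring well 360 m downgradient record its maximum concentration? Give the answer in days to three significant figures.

For the 1D instantaneous-source solution, setting ∂C/∂t = 0 at fixed x gives v²t² + 2Dt − x² = 0, so t = (√(D² + v²x²) − D)/v².
√(D² + v²x²) = √(0.014² + 0.089² × 360²) = 32.04; v² = 0.007921.
t = (32.04 − 0.014)/0.007921 = 4040 days (vs. the pure-advection estimate x/v = 4040 d).

4040 days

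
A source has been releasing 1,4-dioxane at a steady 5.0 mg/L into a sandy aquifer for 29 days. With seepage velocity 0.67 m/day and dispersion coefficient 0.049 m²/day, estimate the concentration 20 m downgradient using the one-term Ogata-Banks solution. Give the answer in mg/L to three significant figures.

For a continuous step input, C/C₀ ≈ ½·erfc((x−vt)/(2√(Dt))).
vt = 0.67 × 29 = 19.43 m and 2√(Dt) = 2√(0.049 × 29) = 2.384 m.
Argument (x−vt)/(2√(Dt)) = (20 − 19.43)/2.384 = 0.2391; ½·erfc(0.2391) = 0.3676.
C = 5.0 × 0.3676 = 1.84 mg/L.

1.84 mg/L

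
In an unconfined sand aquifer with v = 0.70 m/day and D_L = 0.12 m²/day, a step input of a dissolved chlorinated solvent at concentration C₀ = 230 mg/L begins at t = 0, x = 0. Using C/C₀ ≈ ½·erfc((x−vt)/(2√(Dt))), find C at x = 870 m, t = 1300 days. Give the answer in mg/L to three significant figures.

For a continuous step input, C/C₀ ≈ ½·erfc((x−vt)/(2√(Dt))).
vt = 0.70 × 1300 = 910 m and 2√(Dt) = 2√(0.12 × 1300) = 24.98 m.
Argument (x−vt)/(2√(Dt)) = (870 − 910)/24.98 = -1.601; ½·erfc(-1.601) = 0.9882.
C = 230 × 0.9882 = 227 mg/L.

227 mg/L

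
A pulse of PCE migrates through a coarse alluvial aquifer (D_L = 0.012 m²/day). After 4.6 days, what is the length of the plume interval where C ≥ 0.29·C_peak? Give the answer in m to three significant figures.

The plume is Gaussian with σ = √(2Dt) = √(2 × 0.012 × 4.6) = 0.3323 m.
C/C_peak = exp(−Δx²/(2σ²)) = 0.29 ⇒ Δx = σ·√(−2 ln 0.29) = 0.3323 × 1.573 = 0.5227 m.
Width = 2Δx = 1.05 m.

1.05 m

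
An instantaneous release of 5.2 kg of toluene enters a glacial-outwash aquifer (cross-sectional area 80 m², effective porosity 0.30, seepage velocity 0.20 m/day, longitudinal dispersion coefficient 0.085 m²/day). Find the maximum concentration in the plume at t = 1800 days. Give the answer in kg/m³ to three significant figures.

The peak of an instantaneous 1D plume sits at x = vt; there the Gaussian factor is 1 and C_max = M/(n_e·A·√(4πDt)), where n_e·A is the pore area the mass is dissolved in.
√(4πDt) = √(4π × 0.085 × 1800) = 43.85 m, so C_max = 5.2/(0.30 × 80 × 43.85) = 0.00494 kg/m³.

0.00494 kg/m³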